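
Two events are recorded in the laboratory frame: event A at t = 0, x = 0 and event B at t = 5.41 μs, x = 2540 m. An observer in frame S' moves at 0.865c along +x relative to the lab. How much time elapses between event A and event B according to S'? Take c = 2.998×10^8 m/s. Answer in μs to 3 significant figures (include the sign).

Δt' ≈ -3.82 μs

γ = 1/√(1 − 0.865²) = 1.9929
Δt' = γ(Δt − vΔx/c²) = 1.9929 × (5.41 μs − 0.865×2540 m / (2.998×10^8 m/s))
= 1.9929 × (-1.9186 μs) = -3.82 μs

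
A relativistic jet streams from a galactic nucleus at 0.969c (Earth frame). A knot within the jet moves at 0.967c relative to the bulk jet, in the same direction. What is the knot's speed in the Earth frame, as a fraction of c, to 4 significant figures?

u ≈ 0.9995c

Relativistic velocity addition: u = (u' + v)/(1 + u'v/c²)
= (0.967 + 0.969)/(1 + 0.967×0.969) = 1.936/1.93702 = 0.9995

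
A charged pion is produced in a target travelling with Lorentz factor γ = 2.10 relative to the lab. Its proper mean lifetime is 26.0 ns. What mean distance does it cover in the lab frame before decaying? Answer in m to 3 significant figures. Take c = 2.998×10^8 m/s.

β = √(1 − 1/γ²) = √(1 − 1/2.10²) = 0.87934
Dilated lifetime: Δt = γτ₀ = 2.10 × 26.0 ns = 54.600 ns
d = vΔt = 0.87934c × 54.600 ns = 2.6363×10^8 m/s × 5.4600×10^-8 s = 14.4 m

d ≈ 14.4 m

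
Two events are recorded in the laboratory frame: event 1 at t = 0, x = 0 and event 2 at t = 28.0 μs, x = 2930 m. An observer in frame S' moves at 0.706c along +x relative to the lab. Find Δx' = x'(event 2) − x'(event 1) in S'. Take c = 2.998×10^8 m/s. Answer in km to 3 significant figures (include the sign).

γ = 1/√(1 − 0.706²) = 1.4120
Δx' = γ(Δx − vΔt) = 1.4120 × (2930 m − 0.706×(2.998×10^8 m/s)×28.0×10^-6 s)
= 1.4120 × (-2996.4 m) = -4.23 km

Δx' ≈ -4.23 km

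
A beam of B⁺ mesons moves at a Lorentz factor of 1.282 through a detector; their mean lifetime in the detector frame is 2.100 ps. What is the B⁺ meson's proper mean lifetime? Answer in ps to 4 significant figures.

γ = 1.282 (given)
Proper time: τ₀ = Δt/γ = 2.100/1.282 = 1.638 ps

τ₀ ≈ 1.638 ps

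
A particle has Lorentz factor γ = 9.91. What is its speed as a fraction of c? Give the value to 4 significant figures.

β ≈ 0.9949

β = √(1 − 1/γ²) = √(1 − 1/9.91²) = √(0.989818) = 0.9949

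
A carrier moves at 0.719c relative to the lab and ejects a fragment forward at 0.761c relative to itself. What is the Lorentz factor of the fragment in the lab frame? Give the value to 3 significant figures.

u_lab = (0.761 + 0.719)/(1 + 0.761×0.719) = 1.480/1.54716 = 0.956592
γ = 1/√(1 − 0.956592²) = 3.43

γ ≈ 3.43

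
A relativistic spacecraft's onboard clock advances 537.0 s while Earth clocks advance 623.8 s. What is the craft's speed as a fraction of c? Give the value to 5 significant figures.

γ = Δt/τ₀ = 623.8/537.0 = 1.161639
β = √(1 − 1/γ²) = √(1 − 1/1.161639²) = 0.50885

β ≈ 0.50885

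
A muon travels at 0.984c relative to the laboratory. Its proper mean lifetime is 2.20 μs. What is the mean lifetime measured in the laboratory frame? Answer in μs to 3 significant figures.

γ = 1/√(1 − 0.984²) = 5.6127
Time dilation: Δt = γτ₀ = 5.6127 × 2.20 μs = 12.3 μs

Δt ≈ 12.3 μs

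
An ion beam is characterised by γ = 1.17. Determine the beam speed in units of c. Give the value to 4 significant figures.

β ≈ 0.5191

β = √(1 − 1/γ²) = √(1 − 1/1.17²) = √(0.269486) = 0.5191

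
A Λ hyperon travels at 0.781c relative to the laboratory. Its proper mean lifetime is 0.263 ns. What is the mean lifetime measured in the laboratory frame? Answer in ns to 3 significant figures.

Δt ≈ 0.421 ns

γ = 1/√(1 − 0.781²) = 1.6012
Time dilation: Δt = γτ₀ = 1.6012 × 0.263 ns = 0.421 ns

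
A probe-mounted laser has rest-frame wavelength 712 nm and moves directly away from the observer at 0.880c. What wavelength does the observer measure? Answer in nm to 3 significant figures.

Relativistic Doppler: λ_obs = λ_src √((1+β)/(1−β))
= 712 × √(1.8800/0.12000) = 712 × 3.9581 = 2820 nm

λ_obs ≈ 2820 nm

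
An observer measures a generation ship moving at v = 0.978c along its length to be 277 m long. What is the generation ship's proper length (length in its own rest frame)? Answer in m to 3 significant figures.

γ = 1/√(1 − 0.978²) = 4.7938
L₀ = γL = 4.7938 × 277 = 1330 m

L₀ ≈ 1330 m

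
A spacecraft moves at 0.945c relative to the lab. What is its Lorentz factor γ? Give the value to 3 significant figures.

γ = 1/√(1 − β²) = 1/√(1 − 0.945²) = 1/√(0.10698) = 3.06

γ ≈ 3.06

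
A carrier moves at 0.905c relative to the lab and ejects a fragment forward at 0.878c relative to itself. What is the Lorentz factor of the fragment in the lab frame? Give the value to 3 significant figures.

γ ≈ 8.81

u_lab = (0.878 + 0.905)/(1 + 0.878×0.905) = 1.783/1.79459 = 0.993542
γ = 1/√(1 − 0.993542²) = 8.81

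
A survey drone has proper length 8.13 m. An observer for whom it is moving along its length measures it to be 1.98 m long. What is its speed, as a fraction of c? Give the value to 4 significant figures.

β ≈ 0.9699

γ = L₀/L = 8.13/1.98 = 4.10606
β = √(1 − 1/γ²) = 0.9699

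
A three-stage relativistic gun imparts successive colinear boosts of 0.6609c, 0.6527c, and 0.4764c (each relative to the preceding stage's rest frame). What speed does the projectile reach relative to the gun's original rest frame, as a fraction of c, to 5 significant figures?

u ≈ 0.97002c

Compose boost 2: (0.6527 + 0.6609)/(1 + 0.6527×0.6609) = 1.3136/1.431369 = 0.9177225
Compose boost 3: (0.4764 + 0.9177225)/(1 + 0.4764×0.9177225) = 1.394123/1.437203 = 0.97002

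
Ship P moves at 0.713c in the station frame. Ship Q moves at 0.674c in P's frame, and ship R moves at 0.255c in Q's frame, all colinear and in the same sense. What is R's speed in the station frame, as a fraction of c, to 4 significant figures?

Compose boost 2: (0.674 + 0.713)/(1 + 0.674×0.713) = 1.387/1.48056 = 0.936806
Compose boost 3: (0.255 + 0.936806)/(1 + 0.255×0.936806) = 1.19181/1.23889 = 0.9620

u ≈ 0.9620c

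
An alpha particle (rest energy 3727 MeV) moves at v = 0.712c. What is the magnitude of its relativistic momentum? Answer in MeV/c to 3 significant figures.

γ = 1/√(1 − 0.712²) = 1.4241
p = γβm₀c = 1.4241 × 0.712 × 3727 MeV/c = 3780 MeV/c

p ≈ 3780 MeV/c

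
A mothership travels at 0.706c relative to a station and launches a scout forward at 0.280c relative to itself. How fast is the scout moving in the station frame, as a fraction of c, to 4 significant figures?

Compose boost 2: (0.280 + 0.706)/(1 + 0.280×0.706) = 0.9860/1.19768 = 0.8233

u ≈ 0.8233c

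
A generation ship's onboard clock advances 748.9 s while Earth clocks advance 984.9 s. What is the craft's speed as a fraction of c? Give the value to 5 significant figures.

γ = Δt/τ₀ = 984.9/748.9 = 1.315129
β = √(1 − 1/γ²) = √(1 − 1/1.315129²) = 0.64948

β ≈ 0.64948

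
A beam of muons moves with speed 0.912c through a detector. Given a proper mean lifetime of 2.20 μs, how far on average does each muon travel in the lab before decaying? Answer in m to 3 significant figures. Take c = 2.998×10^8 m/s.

d ≈ 1470 m

γ = 1/√(1 − 0.912²) = 2.4379
Dilated lifetime: Δt = γτ₀ = 2.4379 × 2.20 μs = 5.3634 μs
d = vΔt = 0.912c × 5.3634 μs = 2.7342×10^8 m/s × 5.3634×10^-6 s = 1470 m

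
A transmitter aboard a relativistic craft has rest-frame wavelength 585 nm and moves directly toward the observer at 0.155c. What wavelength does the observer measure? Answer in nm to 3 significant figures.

Relativistic Doppler: λ_obs = λ_src √((1−β)/(1+β))
= 585 × √(0.84500/1.1550) = 585 × 0.85534 = 500 nm

λ_obs ≈ 500 nm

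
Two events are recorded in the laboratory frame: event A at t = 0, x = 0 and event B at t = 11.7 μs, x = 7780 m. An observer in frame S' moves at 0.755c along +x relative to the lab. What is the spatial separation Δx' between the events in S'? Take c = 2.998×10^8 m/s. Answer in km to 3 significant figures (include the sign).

γ = 1/√(1 − 0.755²) = 1.5250
Δx' = γ(Δx − vΔt) = 1.5250 × (7780 m − 0.755×(2.998×10^8 m/s)×11.7×10^-6 s)
= 1.5250 × (5131.7 m) = 7.83 km

Δx' ≈ 7.83 km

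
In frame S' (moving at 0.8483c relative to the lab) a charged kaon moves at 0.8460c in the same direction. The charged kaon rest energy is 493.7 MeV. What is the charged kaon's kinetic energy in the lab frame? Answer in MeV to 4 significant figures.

u_lab = (0.8460 + 0.8483)/(1 + 0.8460×0.8483) = 0.9863991
γ = 1/√(1 − 0.9863991²) = 6.08391
K = (γ − 1)m₀c² = (6.08391 − 1) × 493.7 = 5.08391 × 493.7 = 2510 MeV

K ≈ 2510 MeV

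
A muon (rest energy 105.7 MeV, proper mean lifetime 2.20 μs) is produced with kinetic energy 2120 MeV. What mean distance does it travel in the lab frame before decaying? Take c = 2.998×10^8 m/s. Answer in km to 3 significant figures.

d ≈ 13.9 km

γ = 1 + K/(m₀c²) = 1 + 2120/105.7 = 21.057
β = √(1 − 1/γ²) = 0.99887
Dilated lifetime: γτ₀ = 21.057 × 2.20 μs = 46.325 μs
d = βc·γτ₀ = 0.99887 × (2.998×10^8 m/s) × 4.6325×10^-5 s = 13.9 km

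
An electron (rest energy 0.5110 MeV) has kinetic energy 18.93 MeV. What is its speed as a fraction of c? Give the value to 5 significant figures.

γ = 1 + K/(m₀c²) = 1 + 18.93/0.5110 = 38.04501
β = √(1 − 1/γ²) = 0.99965

β ≈ 0.99965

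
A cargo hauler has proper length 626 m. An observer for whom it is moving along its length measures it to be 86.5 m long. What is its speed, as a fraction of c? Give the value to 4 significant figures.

β ≈ 0.9904

γ = L₀/L = 626/86.5 = 7.23699
β = √(1 − 1/γ²) = 0.9904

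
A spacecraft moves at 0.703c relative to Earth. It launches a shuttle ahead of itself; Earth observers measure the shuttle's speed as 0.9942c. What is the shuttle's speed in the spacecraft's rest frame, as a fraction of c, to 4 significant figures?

Inverse velocity addition: u' = (u − v)/(1 − uv/c²)
= (0.9942 − 0.703)/(1 − 0.9942×0.703) = 0.2912/0.301077 = 0.9672

u' ≈ 0.9672c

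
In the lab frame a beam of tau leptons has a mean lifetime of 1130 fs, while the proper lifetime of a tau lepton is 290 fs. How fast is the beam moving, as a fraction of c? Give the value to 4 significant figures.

β ≈ 0.9665

γ = Δt/τ₀ = 1130/290 = 3.89655
β = √(1 − 1/γ²) = √(1 − 1/3.89655²) = 0.9665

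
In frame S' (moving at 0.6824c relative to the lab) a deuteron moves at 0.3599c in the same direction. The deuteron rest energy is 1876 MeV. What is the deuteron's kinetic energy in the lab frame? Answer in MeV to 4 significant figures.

u_lab = (0.3599 + 0.6824)/(1 + 0.3599×0.6824) = 0.8367883
γ = 1/√(1 − 0.8367883²) = 1.82640
K = (γ − 1)m₀c² = (1.82640 − 1) × 1876 = 0.826396 × 1876 = 1550 MeV

K ≈ 1550 MeV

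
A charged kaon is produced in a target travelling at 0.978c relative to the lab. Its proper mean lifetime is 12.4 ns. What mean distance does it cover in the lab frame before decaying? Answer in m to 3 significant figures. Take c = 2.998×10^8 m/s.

γ = 1/√(1 − 0.978²) = 4.7938
Dilated lifetime: Δt = γτ₀ = 4.7938 × 12.4 ns = 59.443 ns
d = vΔt = 0.978c × 59.443 ns = 2.9320×10^8 m/s × 5.9443×10^-8 s = 17.4 m

d ≈ 17.4 m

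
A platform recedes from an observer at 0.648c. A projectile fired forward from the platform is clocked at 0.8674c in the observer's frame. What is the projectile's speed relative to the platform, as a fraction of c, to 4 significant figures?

u' ≈ 0.5010c

Inverse velocity addition: u' = (u − v)/(1 − uv/c²)
= (0.8674 − 0.648)/(1 − 0.8674×0.648) = 0.2194/0.437925 = 0.5010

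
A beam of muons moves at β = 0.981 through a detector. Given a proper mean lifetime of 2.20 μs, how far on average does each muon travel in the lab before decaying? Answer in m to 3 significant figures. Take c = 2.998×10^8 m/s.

γ = 1/√(1 − 0.981²) = 5.1544
Dilated lifetime: Δt = γτ₀ = 5.1544 × 2.20 μs = 11.340 μs
d = vΔt = 0.981c × 11.340 μs = 2.9410×10^8 m/s × 1.1340×10^-5 s = 3340 m

d ≈ 3340 m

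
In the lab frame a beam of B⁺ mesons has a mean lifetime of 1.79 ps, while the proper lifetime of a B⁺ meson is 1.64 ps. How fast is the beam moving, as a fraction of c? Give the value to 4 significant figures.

γ = Δt/τ₀ = 1.79/1.64 = 1.09146
β = √(1 − 1/γ²) = √(1 − 1/1.09146²) = 0.4007

β ≈ 0.4007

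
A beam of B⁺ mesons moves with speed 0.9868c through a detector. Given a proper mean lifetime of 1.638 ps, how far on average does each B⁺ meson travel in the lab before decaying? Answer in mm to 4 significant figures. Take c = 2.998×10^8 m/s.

d ≈ 2.992 mm

γ = 1/√(1 − 0.9868²) = 6.17499
Dilated lifetime: Δt = γτ₀ = 6.17499 × 1.638 ps = 10.1146 ps
d = vΔt = 0.9868c × 10.1146 ps = 2.95843×10^8 m/s × 1.01146×10^-11 s = 2.992 mm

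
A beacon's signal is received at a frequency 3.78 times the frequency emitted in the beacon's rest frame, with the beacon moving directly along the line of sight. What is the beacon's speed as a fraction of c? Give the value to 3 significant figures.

f_obs/f_src = √((1+β)/(1−β)) = 3.78  ⇒  (1+β)/(1−β) = 14.288
β = |1 − D²|/(1 + D²) = |1 − 14.288|/(1 + 14.288) = 0.869

β ≈ 0.869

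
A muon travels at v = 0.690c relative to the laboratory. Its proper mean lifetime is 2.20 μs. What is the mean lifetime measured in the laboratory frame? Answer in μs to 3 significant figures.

γ = 1/√(1 − 0.690²) = 1.3816
Time dilation: Δt = γτ₀ = 1.3816 × 2.20 μs = 3.04 μs

Δt ≈ 3.04 μs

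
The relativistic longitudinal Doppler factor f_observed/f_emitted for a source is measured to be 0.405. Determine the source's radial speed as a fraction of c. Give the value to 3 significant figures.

β ≈ 0.718

f_obs/f_src = √((1−β)/(1+β)) = 0.405  ⇒  (1−β)/(1+β) = 0.16403
β = |1 − D²|/(1 + D²) = |1 − 0.16403|/(1 + 0.16403) = 0.718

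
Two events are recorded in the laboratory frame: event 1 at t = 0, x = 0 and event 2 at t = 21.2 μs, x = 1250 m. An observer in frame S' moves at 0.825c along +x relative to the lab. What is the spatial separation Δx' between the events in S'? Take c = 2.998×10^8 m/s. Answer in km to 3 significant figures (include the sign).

Δx' ≈ -7.07 km

γ = 1/√(1 − 0.825²) = 1.7695
Δx' = γ(Δx − vΔt) = 1.7695 × (1250 m − 0.825×(2.998×10^8 m/s)×21.2×10^-6 s)
= 1.7695 × (-3993.5 m) = -7.07 km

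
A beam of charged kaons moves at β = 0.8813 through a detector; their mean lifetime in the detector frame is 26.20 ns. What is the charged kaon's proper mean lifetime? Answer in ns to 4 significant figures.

γ = 1/√(1 − 0.8813²) = 2.11615
Proper time: τ₀ = Δt/γ = 26.20/2.11615 = 12.38 ns

τ₀ ≈ 12.38 ns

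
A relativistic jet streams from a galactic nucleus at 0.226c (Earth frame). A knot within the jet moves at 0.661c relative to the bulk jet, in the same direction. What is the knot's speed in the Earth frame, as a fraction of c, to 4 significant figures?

Relativistic velocity addition: u = (u' + v)/(1 + u'v/c²)
= (0.661 + 0.226)/(1 + 0.661×0.226) = 0.8870/1.14939 = 0.7717

u ≈ 0.7717c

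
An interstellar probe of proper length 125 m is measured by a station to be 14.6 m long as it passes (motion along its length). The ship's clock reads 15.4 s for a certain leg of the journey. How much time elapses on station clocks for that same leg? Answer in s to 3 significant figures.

Length contraction ⇒ γ = L₀/L = 125/14.6 = 8.5616
Time dilation: Δt = γτ₀ = 8.5616 × 15.4 s = 132 s

Δt ≈ 132 s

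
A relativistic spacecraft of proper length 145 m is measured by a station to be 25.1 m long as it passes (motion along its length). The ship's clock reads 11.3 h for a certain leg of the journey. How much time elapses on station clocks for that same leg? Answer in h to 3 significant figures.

Δt ≈ 65.3 h

Length contraction ⇒ γ = L₀/L = 145/25.1 = 5.7769
Time dilation: Δt = γτ₀ = 5.7769 × 11.3 h = 65.3 h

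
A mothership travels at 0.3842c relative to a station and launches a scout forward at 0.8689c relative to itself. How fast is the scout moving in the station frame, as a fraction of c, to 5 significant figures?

Compose boost 2: (0.8689 + 0.3842)/(1 + 0.8689×0.3842) = 1.2531/1.333831 = 0.93947

u ≈ 0.93947c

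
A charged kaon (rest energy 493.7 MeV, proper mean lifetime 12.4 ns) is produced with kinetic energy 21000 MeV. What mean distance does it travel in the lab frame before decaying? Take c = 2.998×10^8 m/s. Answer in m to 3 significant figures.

γ = 1 + K/(m₀c²) = 1 + 21000/493.7 = 43.536
β = √(1 − 1/γ²) = 0.99974
Dilated lifetime: γτ₀ = 43.536 × 12.4 ns = 539.85 ns
d = βc·γτ₀ = 0.99974 × (2.998×10^8 m/s) × 5.3985×10^-7 s = 162 m

d ≈ 162 m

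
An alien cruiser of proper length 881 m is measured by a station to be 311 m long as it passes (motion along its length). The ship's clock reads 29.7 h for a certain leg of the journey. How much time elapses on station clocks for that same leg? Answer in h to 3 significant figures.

Δt ≈ 84.1 h

Length contraction ⇒ γ = L₀/L = 881/311 = 2.8328
Time dilation: Δt = γτ₀ = 2.8328 × 29.7 h = 84.1 h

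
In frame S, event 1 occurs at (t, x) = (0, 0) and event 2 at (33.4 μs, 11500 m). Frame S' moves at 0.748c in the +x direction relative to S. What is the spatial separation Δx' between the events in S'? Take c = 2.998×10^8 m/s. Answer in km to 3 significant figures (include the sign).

Δx' ≈ 6.04 km

γ = 1/√(1 − 0.748²) = 1.5067
Δx' = γ(Δx − vΔt) = 1.5067 × (11500 m − 0.748×(2.998×10^8 m/s)×33.4×10^-6 s)
= 1.5067 × (4010.0 m) = 6.04 km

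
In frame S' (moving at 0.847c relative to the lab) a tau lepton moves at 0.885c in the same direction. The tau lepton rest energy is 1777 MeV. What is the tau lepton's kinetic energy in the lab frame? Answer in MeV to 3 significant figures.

K ≈ 10800 MeV

u_lab = (0.885 + 0.847)/(1 + 0.885×0.847) = 0.989943
γ = 1/√(1 − 0.989943²) = 7.0689
K = (γ − 1)m₀c² = (7.0689 − 1) × 1777 = 6.0689 × 1777 = 10800 MeV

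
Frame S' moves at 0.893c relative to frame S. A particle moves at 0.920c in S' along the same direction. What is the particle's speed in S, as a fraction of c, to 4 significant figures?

Relativistic velocity addition: u = (u' + v)/(1 + u'v/c²)
= (0.920 + 0.893)/(1 + 0.920×0.893) = 1.813/1.82156 = 0.9953

u ≈ 0.9953c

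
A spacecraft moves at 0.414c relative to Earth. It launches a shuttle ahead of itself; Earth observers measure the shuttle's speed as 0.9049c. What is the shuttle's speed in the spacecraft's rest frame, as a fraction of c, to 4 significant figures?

Inverse velocity addition: u' = (u − v)/(1 − uv/c²)
= (0.9049 − 0.414)/(1 − 0.9049×0.414) = 0.4909/0.625371 = 0.7850

u' ≈ 0.7850c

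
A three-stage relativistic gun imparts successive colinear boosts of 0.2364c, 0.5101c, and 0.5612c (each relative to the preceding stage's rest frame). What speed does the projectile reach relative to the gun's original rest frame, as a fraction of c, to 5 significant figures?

Compose boost 2: (0.5101 + 0.2364)/(1 + 0.5101×0.2364) = 0.74650/1.120588 = 0.6661683
Compose boost 3: (0.5612 + 0.6661683)/(1 + 0.5612×0.6661683) = 1.227368/1.373854 = 0.89338

u ≈ 0.89338c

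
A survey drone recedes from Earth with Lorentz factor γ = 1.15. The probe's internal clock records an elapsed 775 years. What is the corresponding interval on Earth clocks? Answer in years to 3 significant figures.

Δt ≈ 891 years

γ = 1.15 (given)
Time dilation: Δt = γτ₀ = 1.15 × 775 years = 891 years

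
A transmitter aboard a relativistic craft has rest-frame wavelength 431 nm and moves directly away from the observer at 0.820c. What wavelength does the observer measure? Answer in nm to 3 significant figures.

Relativistic Doppler: λ_obs = λ_src √((1+β)/(1−β))
= 431 × √(1.8200/0.18000) = 431 × 3.1798 = 1370 nm

λ_obs ≈ 1370 nm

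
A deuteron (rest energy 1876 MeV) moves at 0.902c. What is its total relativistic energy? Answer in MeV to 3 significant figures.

γ = 1/√(1 − 0.902²) = 2.3162
E = γm₀c² = 2.3162 × 1876 MeV = 4350 MeV

E ≈ 4350 MeV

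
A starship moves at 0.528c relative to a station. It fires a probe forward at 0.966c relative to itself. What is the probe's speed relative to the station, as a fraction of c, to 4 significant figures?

u ≈ 0.9894c

Relativistic velocity addition: u = (u' + v)/(1 + u'v/c²)
= (0.966 + 0.528)/(1 + 0.966×0.528) = 1.494/1.51005 = 0.9894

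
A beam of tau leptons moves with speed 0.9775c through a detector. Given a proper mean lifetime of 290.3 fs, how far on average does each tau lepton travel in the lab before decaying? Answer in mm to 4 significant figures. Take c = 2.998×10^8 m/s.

d ≈ 0.4033 mm

γ = 1/√(1 − 0.9775²) = 4.74079
Dilated lifetime: Δt = γτ₀ = 4.74079 × 290.3 fs = 1376.25 fs
d = vΔt = 0.9775c × 1376.25 fs = 2.93054×10^8 m/s × 1.37625×10^-12 s = 0.4033 mm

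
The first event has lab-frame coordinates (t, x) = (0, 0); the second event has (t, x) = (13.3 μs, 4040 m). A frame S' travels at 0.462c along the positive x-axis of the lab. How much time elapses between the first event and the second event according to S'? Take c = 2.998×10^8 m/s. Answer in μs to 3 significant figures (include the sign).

Δt' ≈ 7.98 μs

γ = 1/√(1 − 0.462²) = 1.1275
Δt' = γ(Δt − vΔx/c²) = 1.1275 × (13.3 μs − 0.462×4040 m / (2.998×10^8 m/s))
= 1.1275 × (7.0742 μs) = 7.98 μs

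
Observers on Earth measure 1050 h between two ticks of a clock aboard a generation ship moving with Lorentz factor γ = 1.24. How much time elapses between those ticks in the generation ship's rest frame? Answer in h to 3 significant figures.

τ₀ ≈ 847 h

γ = 1.24 (given)
Proper time: τ₀ = Δt/γ = 1050/1.24 = 847 h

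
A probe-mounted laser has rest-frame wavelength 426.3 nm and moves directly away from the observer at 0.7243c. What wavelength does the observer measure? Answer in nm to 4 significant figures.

λ_obs ≈ 1066 nm

Relativistic Doppler: λ_obs = λ_src √((1+β)/(1−β))
= 426.3 × √(1.72430/0.275700) = 426.3 × 2.50085 = 1066 nm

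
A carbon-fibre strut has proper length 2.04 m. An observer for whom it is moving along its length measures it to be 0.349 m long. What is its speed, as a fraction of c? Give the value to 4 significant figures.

β ≈ 0.9853

γ = L₀/L = 2.04/0.349 = 5.84527
β = √(1 − 1/γ²) = 0.9853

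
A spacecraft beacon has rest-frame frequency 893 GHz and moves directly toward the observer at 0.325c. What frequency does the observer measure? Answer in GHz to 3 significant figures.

f_obs ≈ 1250 GHz

Relativistic Doppler: f_obs = f_src √((1+β)/(1−β))
= 893 × √(1.3250/0.67500) = 893 × 1.4011 = 1250 GHz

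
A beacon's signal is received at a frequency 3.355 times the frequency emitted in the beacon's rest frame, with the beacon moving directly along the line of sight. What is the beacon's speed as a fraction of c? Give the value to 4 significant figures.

f_obs/f_src = √((1+β)/(1−β)) = 3.355  ⇒  (1+β)/(1−β) = 11.2560
β = |1 − D²|/(1 + D²) = |1 − 11.2560|/(1 + 11.2560) = 0.8368

β ≈ 0.8368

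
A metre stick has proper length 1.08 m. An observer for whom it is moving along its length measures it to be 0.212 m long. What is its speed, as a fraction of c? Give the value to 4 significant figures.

β ≈ 0.9805

γ = L₀/L = 1.08/0.212 = 5.09434
β = √(1 − 1/γ²) = 0.9805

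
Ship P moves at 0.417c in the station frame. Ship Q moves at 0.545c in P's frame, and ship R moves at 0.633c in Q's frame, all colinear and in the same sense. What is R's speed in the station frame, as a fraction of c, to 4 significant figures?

Compose boost 2: (0.545 + 0.417)/(1 + 0.545×0.417) = 0.9620/1.22727 = 0.783857
Compose boost 3: (0.633 + 0.783857)/(1 + 0.633×0.783857) = 1.41686/1.49618 = 0.9470

u ≈ 0.9470c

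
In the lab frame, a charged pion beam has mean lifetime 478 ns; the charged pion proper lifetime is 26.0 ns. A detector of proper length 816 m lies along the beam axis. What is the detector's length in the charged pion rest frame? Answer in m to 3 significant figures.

Time dilation ⇒ γ = Δt/τ₀ = 478/26.0 = 18.385
Length contraction: L = L₀/γ = 816/18.385 = 44.4 m

L ≈ 44.4 m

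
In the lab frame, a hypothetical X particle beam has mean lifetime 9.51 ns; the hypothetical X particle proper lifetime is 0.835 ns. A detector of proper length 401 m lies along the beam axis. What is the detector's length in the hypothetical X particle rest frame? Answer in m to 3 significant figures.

L ≈ 35.2 m

Time dilation ⇒ γ = Δt/τ₀ = 9.51/0.835 = 11.389
Length contraction: L = L₀/γ = 401/11.389 = 35.2 m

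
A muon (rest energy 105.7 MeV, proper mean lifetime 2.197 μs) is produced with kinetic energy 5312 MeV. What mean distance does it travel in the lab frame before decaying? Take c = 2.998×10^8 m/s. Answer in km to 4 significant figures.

γ = 1 + K/(m₀c²) = 1 + 5312/105.7 = 51.2554
β = √(1 − 1/γ²) = 0.999810
Dilated lifetime: γτ₀ = 51.2554 × 2.197 μs = 112.608 μs
d = βc·γτ₀ = 0.999810 × (2.998×10^8 m/s) × 0.000112608 s = 33.75 km

d ≈ 33.75 km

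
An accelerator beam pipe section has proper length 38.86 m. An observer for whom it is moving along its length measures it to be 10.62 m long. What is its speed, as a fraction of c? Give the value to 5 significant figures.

γ = L₀/L = 38.86/10.62 = 3.659134
β = √(1 − 1/γ²) = 0.96193

β ≈ 0.96193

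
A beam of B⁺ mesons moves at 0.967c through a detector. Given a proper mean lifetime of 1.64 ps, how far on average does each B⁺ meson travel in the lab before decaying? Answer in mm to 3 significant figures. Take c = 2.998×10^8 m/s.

γ = 1/√(1 − 0.967²) = 3.9250
Dilated lifetime: Δt = γτ₀ = 3.9250 × 1.64 ps = 6.4370 ps
d = vΔt = 0.967c × 6.4370 ps = 2.8991×10^8 m/s × 6.4370×10^-12 s = 1.87 mm

d ≈ 1.87 mm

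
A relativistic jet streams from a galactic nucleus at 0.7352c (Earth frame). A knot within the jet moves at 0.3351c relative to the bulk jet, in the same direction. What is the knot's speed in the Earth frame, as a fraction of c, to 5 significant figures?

Relativistic velocity addition: u = (u' + v)/(1 + u'v/c²)
= (0.3351 + 0.7352)/(1 + 0.3351×0.7352) = 1.0703/1.246366 = 0.85874

u ≈ 0.85874c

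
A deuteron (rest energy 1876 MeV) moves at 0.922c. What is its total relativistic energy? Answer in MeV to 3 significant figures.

E ≈ 4850 MeV

γ = 1/√(1 − 0.922²) = 2.5827
E = γm₀c² = 2.5827 × 1876 MeV = 4850 MeV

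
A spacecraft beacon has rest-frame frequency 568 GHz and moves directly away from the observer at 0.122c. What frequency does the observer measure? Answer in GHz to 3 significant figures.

f_obs ≈ 502 GHz

Relativistic Doppler: f_obs = f_src √((1−β)/(1+β))
= 568 × √(0.87800/1.1220) = 568 × 0.88461 = 502 GHz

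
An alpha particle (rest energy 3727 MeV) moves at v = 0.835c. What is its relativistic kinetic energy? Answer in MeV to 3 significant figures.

γ = 1/√(1 − 0.835²) = 1.8174
K = (γ − 1)m₀c² = (1.8174 − 1) × 3727 MeV = 0.81736 × 3727 MeV = 3050 MeV

K ≈ 3050 MeV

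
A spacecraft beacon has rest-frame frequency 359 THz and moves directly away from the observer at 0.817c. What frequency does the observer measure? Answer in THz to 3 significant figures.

Relativistic Doppler: f_obs = f_src √((1−β)/(1+β))
= 359 × √(0.18300/1.8170) = 359 × 0.31736 = 114 THz

f_obs ≈ 114 THz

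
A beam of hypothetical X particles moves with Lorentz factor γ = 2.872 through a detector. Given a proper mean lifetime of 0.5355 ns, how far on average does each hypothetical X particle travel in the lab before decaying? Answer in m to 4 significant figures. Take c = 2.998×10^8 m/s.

β = √(1 − 1/γ²) = √(1 − 1/2.872²) = 0.937424
Dilated lifetime: Δt = γτ₀ = 2.872 × 0.5355 ns = 1.53796 ns
d = vΔt = 0.937424c × 1.53796 ns = 2.81040×10^8 m/s × 1.53796×10^-9 s = 0.4322 m

d ≈ 0.4322 m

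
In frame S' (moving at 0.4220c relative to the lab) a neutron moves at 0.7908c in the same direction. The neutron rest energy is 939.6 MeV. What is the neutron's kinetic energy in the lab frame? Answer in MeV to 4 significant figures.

u_lab = (0.7908 + 0.4220)/(1 + 0.7908×0.4220) = 0.9093379
γ = 1/√(1 − 0.9093379²) = 2.40351
K = (γ − 1)m₀c² = (2.40351 − 1) × 939.6 = 1.40351 × 939.6 = 1319 MeV

K ≈ 1319 MeV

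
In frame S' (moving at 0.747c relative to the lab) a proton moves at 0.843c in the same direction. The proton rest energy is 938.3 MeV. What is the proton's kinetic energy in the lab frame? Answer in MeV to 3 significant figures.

K ≈ 3340 MeV

u_lab = (0.843 + 0.747)/(1 + 0.843×0.747) = 0.975627
γ = 1/√(1 − 0.975627²) = 4.5572
K = (γ − 1)m₀c² = (4.5572 − 1) × 938.3 = 3.5572 × 938.3 = 3340 MeV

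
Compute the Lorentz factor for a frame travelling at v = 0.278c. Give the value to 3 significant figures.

γ ≈ 1.04

γ = 1/√(1 − β²) = 1/√(1 − 0.278²) = 1/√(0.92272) = 1.04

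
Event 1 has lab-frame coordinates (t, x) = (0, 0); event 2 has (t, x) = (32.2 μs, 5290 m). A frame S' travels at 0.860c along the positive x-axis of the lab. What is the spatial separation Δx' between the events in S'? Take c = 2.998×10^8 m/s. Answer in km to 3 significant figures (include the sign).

γ = 1/√(1 − 0.860²) = 1.9597
Δx' = γ(Δx − vΔt) = 1.9597 × (5290 m − 0.860×(2.998×10^8 m/s)×32.2×10^-6 s)
= 1.9597 × (-3012.1 m) = -5.90 km

Δx' ≈ -5.90 km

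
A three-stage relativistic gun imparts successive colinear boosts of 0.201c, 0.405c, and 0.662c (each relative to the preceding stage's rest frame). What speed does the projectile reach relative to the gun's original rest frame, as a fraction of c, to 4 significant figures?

Compose boost 2: (0.405 + 0.201)/(1 + 0.405×0.201) = 0.6060/1.08140 = 0.560382
Compose boost 3: (0.662 + 0.560382)/(1 + 0.662×0.560382) = 1.22238/1.37097 = 0.8916

u ≈ 0.8916c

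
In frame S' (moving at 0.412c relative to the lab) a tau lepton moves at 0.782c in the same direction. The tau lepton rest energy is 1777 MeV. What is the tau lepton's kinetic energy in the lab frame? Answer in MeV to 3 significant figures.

K ≈ 2360 MeV

u_lab = (0.782 + 0.412)/(1 + 0.782×0.412) = 0.903051
γ = 1/√(1 − 0.903051²) = 2.3281
K = (γ − 1)m₀c² = (2.3281 − 1) × 1777 = 1.3281 × 1777 = 2360 MeV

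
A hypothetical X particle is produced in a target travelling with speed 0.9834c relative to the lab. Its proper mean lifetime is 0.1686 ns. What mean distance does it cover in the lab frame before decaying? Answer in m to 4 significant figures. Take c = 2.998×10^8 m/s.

γ = 1/√(1 − 0.9834²) = 5.51113
Dilated lifetime: Δt = γτ₀ = 5.51113 × 0.1686 ns = 0.929177 ns
d = vΔt = 0.9834c × 0.929177 ns = 2.94823×10^8 m/s × 9.29177×10^-10 s = 0.2739 m

d ≈ 0.2739 m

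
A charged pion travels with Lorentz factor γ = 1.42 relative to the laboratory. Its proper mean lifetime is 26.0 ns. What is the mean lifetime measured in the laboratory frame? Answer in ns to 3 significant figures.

Δt ≈ 36.9 ns

γ = 1.42 (given)
Time dilation: Δt = γτ₀ = 1.42 × 26.0 ns = 36.9 ns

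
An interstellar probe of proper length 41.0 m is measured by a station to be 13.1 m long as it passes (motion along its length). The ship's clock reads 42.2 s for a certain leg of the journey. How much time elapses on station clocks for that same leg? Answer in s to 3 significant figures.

Length contraction ⇒ γ = L₀/L = 41.0/13.1 = 3.1298
Time dilation: Δt = γτ₀ = 3.1298 × 42.2 s = 132 s

Δt ≈ 132 s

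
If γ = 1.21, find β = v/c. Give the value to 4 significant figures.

β ≈ 0.5630

β = √(1 − 1/γ²) = √(1 − 1/1.21²) = √(0.316987) = 0.5630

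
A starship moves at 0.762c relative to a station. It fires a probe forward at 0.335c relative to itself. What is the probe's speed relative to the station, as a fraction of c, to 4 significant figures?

u ≈ 0.8739c

Relativistic velocity addition: u = (u' + v)/(1 + u'v/c²)
= (0.335 + 0.762)/(1 + 0.335×0.762) = 1.097/1.25527 = 0.8739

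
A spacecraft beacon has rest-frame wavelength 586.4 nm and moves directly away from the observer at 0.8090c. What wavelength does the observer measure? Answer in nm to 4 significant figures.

λ_obs ≈ 1805 nm

Relativistic Doppler: λ_obs = λ_src √((1+β)/(1−β))
= 586.4 × √(1.80900/0.191000) = 586.4 × 3.07753 = 1805 nm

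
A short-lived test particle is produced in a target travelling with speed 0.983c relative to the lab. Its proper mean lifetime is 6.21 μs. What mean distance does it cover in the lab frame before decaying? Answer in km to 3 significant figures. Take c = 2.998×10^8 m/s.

γ = 1/√(1 − 0.983²) = 5.4465
Dilated lifetime: Δt = γτ₀ = 5.4465 × 6.21 μs = 33.823 μs
d = vΔt = 0.983c × 33.823 μs = 2.9470×10^8 m/s × 3.3823×10^-5 s = 9.97 km

d ≈ 9.97 km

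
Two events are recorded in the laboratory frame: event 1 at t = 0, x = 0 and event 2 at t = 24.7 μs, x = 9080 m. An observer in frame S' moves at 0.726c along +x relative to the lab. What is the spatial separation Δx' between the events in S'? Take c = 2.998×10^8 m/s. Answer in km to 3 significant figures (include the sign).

γ = 1/√(1 − 0.726²) = 1.4541
Δx' = γ(Δx − vΔt) = 1.4541 × (9080 m − 0.726×(2.998×10^8 m/s)×24.7×10^-6 s)
= 1.4541 × (3703.9 m) = 5.39 km

Δx' ≈ 5.39 km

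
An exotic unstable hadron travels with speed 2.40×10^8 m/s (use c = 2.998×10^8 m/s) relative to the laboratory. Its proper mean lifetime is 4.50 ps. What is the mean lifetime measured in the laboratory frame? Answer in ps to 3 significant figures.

β = v/c = 2.40×10^8 / 2.998×10^8 = 0.80053
γ = 1/√(1 − 0.80053²) = 1.6686
Time dilation: Δt = γτ₀ = 1.6686 × 4.50 ps = 7.51 ps

Δt ≈ 7.51 ps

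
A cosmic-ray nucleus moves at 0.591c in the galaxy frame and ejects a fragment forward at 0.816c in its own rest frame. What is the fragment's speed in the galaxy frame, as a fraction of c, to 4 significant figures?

Compose boost 2: (0.816 + 0.591)/(1 + 0.816×0.591) = 1.407/1.48226 = 0.9492

u ≈ 0.9492c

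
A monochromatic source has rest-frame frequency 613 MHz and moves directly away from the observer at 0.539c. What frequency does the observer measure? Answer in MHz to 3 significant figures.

f_obs ≈ 335 MHz

Relativistic Doppler: f_obs = f_src √((1−β)/(1+β))
= 613 × √(0.46100/1.5390) = 613 × 0.54731 = 335 MHz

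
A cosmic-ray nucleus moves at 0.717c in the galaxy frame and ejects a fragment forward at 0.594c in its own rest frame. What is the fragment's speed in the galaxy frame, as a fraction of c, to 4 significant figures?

u ≈ 0.9194c

Compose boost 2: (0.594 + 0.717)/(1 + 0.594×0.717) = 1.311/1.42590 = 0.9194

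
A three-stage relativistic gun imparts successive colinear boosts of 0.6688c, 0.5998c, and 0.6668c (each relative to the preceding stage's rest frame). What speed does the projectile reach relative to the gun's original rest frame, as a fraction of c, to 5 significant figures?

u ≈ 0.98035c

Compose boost 2: (0.5998 + 0.6688)/(1 + 0.5998×0.6688) = 1.2686/1.401146 = 0.9054016
Compose boost 3: (0.6668 + 0.9054016)/(1 + 0.6668×0.9054016) = 1.572202/1.603722 = 0.98035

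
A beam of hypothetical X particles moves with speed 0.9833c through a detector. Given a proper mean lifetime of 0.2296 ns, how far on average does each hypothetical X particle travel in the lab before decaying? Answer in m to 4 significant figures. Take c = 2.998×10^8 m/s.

γ = 1/√(1 − 0.9833²) = 5.49475
Dilated lifetime: Δt = γτ₀ = 5.49475 × 0.2296 ns = 1.26159 ns
d = vΔt = 0.9833c × 1.26159 ns = 2.94793×10^8 m/s × 1.26159×10^-9 s = 0.3719 m

d ≈ 0.3719 m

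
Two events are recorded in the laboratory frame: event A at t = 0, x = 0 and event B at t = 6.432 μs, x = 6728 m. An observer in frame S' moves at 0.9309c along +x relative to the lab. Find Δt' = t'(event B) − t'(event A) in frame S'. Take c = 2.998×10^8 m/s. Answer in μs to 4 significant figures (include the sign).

Δt' ≈ -39.58 μs

γ = 1/√(1 − 0.9309²) = 2.73767
Δt' = γ(Δt − vΔx/c²) = 2.73767 × (6.432 μs − 0.9309×6728 m / (2.998×10^8 m/s))
= 2.73767 × (-14.4589 μs) = -39.58 μs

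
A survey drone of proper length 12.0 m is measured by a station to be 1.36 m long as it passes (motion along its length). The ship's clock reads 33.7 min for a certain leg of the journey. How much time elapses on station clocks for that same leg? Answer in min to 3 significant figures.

Length contraction ⇒ γ = L₀/L = 12.0/1.36 = 8.8235
Time dilation: Δt = γτ₀ = 8.8235 × 33.7 min = 297 min

Δt ≈ 297 min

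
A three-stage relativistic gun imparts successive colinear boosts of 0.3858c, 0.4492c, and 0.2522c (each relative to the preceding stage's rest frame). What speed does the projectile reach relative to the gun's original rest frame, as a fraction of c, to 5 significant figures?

u ≈ 0.81719c

Compose boost 2: (0.4492 + 0.3858)/(1 + 0.4492×0.3858) = 0.83500/1.173301 = 0.7116671
Compose boost 3: (0.2522 + 0.7116671)/(1 + 0.2522×0.7116671) = 0.9638671/1.179482 = 0.81719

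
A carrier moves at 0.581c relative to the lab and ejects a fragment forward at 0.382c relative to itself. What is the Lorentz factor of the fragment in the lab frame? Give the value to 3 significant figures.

u_lab = (0.382 + 0.581)/(1 + 0.382×0.581) = 0.9630/1.22194 = 0.788090
γ = 1/√(1 − 0.788090²) = 1.62

γ ≈ 1.62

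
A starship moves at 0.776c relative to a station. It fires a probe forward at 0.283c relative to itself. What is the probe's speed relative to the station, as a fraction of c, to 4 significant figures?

Relativistic velocity addition: u = (u' + v)/(1 + u'v/c²)
= (0.283 + 0.776)/(1 + 0.283×0.776) = 1.059/1.21961 = 0.8683

u ≈ 0.8683c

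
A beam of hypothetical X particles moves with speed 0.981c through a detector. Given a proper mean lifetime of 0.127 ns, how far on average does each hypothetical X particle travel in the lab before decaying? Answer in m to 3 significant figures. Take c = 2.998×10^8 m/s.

γ = 1/√(1 − 0.981²) = 5.1544
Dilated lifetime: Δt = γτ₀ = 5.1544 × 0.127 ns = 0.65461 ns
d = vΔt = 0.981c × 0.65461 ns = 2.9410×10^8 m/s × 6.5461×10^-10 s = 0.193 m

d ≈ 0.193 m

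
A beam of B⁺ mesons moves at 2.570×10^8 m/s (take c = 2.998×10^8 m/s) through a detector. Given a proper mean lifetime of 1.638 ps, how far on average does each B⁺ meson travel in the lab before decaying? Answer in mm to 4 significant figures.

d ≈ 0.8175 mm

β = v/c = 2.570×10^8 / 2.998×10^8 = 0.857238
γ = 1/√(1 − 0.857238²) = 1.94205
Dilated lifetime: Δt = γτ₀ = 1.94205 × 1.638 ps = 3.18108 ps
d = vΔt = 0.857238c × 3.18108 ps = 2.57000×10^8 m/s × 3.18108×10^-12 s = 0.8175 mm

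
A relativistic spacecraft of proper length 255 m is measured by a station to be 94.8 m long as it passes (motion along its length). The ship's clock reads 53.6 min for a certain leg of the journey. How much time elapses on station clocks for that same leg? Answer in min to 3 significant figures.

Δt ≈ 144 min

Length contraction ⇒ γ = L₀/L = 255/94.8 = 2.6899
Time dilation: Δt = γτ₀ = 2.6899 × 53.6 min = 144 min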